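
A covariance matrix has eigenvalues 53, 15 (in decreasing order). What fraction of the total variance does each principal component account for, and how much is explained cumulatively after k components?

Step 1 — total variance = trace(Sigma) = Σ λ_i = 53 + 15 = 68.

Step 2 — fraction explained by component i = λ_i / Σ λ:
  PC1: 53/68 = 0.7794
  PC2: 15/68 = 0.2206

Step 3 — cumulative fraction after k components = (λ_1 + ... + λ_k) / Σ λ:
  k = 1: 53/68 = 0.7794
  k = 2: (53 + 15)/68 = 68/68 = 1

Summary (fraction, with percent):

explained: PC1 0.7794 (77.94%), PC2 0.2206 (22.06%);  cumulative: 0.7794, 1


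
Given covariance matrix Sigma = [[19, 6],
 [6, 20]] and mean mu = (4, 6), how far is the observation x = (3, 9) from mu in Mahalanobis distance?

Step 1 — centre the observation: (x - mu) = (-1, 3).

Step 2 — invert Sigma. det(Sigma) = 19·20 - (6)² = 344.
  Sigma^{-1} = (1/det) · [[d, -b], [-b, a]] = [[0.0581, -0.0174],
 [-0.0174, 0.0552]].

Step 3 — form the quadratic (x - mu)^T · Sigma^{-1} · (x - mu):
  Sigma^{-1} · (x - mu) = (-0.1105, 0.1831).
  (x - mu)^T · [Sigma^{-1} · (x - mu)] = (-1)·(-0.1105) + (3)·(0.1831) = 0.6599.

Step 4 — take square root: d = √(0.6599) ≈ 0.8123.

d(x, mu) = √(0.6599) ≈ 0.8123


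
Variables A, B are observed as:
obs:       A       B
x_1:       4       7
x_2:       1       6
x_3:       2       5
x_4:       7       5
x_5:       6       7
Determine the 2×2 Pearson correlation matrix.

Step 1 — column means:
  mean(A) = (4 + 1 + 2 + 7 + 6) / 5 = 20/5 = 4
  mean(B) = (7 + 6 + 5 + 5 + 7) / 5 = 30/5 = 6

Step 2 — sample variances and covariances s[i,j] = (1/(n-1)) · Σ_k (x_{k,i} - mean_i) · (x_{k,j} - mean_j), with n-1 = 4:
  s[A,A] = ((0)·(0) + (-3)·(-3) + (-2)·(-2) + (3)·(3) + (2)·(2)) / 4 = 26/4 = 6.5
  s[A,B] = ((0)·(1) + (-3)·(0) + (-2)·(-1) + (3)·(-1) + (2)·(1)) / 4 = 1/4 = 0.25
  s[B,B] = ((1)·(1) + (0)·(0) + (-1)·(-1) + (-1)·(-1) + (1)·(1)) / 4 = 4/4 = 1
  Sample standard deviations s_i = √(s[i,i]):
  s(A) = √(6.5) = 2.5495
  s(B) = √(1) = 1

Step 3 — r_{ij} = s_{ij} / (s_i · s_j):
  r[A,A] = 1 (diagonal).
  r[A,B] = 0.25 / (2.5495 · 1) = 0.25 / 2.5495 = 0.0981
  r[B,B] = 1 (diagonal).

R is symmetric with unit diagonal. Assembling:

R = [[1, 0.0981],
 [0.0981, 1]]


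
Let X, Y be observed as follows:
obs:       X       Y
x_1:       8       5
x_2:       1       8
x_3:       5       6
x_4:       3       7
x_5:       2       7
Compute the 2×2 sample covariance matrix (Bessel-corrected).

Step 1 — column means:
  mean(X) = (8 + 1 + 5 + 3 + 2) / 5 = 19/5 = 3.8
  mean(Y) = (5 + 8 + 6 + 7 + 7) / 5 = 33/5 = 6.6

Step 2 — sample covariance S[i,j] = (1/(n-1)) · Σ_k (x_{k,i} - mean_i) · (x_{k,j} - mean_j), with n-1 = 4.
  S[X,X] = ((4.2)·(4.2) + (-2.8)·(-2.8) + (1.2)·(1.2) + (-0.8)·(-0.8) + (-1.8)·(-1.8)) / 4 = 30.8/4 = 7.7
  S[X,Y] = ((4.2)·(-1.6) + (-2.8)·(1.4) + (1.2)·(-0.6) + (-0.8)·(0.4) + (-1.8)·(0.4)) / 4 = -12.4/4 = -3.1
  S[Y,Y] = ((-1.6)·(-1.6) + (1.4)·(1.4) + (-0.6)·(-0.6) + (0.4)·(0.4) + (0.4)·(0.4)) / 4 = 5.2/4 = 1.3

S is symmetric (S[j,i] = S[i,j]). Assembling:

S = [[7.7, -3.1],
 [-3.1, 1.3]]


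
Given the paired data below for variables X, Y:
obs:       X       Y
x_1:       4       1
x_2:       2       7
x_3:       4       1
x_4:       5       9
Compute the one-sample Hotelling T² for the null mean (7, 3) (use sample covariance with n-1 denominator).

Step 1 — sample mean vector:
  mean(X) = (4 + 2 + 4 + 5) / 4 = 15/4 = 3.75
  mean(Y) = (1 + 7 + 1 + 9) / 4 = 18/4 = 4.5
  x̄ = (3.75, 4.5),  deviation x̄ - mu_0 = (3.75, 4.5) - (7, 3) = (-3.25, 1.5).

Step 2 — sample covariance matrix, S[i,j] = (1/(n-1)) · Σ_k (x_{k,i} - mean_i) · (x_{k,j} - mean_j), divisor n-1 = 3:
  S[X,X] = ((0.25)·(0.25) + (-1.75)·(-1.75) + (0.25)·(0.25) + (1.25)·(1.25)) / 3 = 4.75/3 = 1.5833
  S[X,Y] = ((0.25)·(-3.5) + (-1.75)·(2.5) + (0.25)·(-3.5) + (1.25)·(4.5)) / 3 = -0.5/3 = -0.1667
  S[Y,Y] = ((-3.5)·(-3.5) + (2.5)·(2.5) + (-3.5)·(-3.5) + (4.5)·(4.5)) / 3 = 51/3 = 17
  S = [[1.5833, -0.1667],
 [-0.1667, 17]].

Step 3 — invert S. det(S) = 1.5833·17 - (-0.1667)² = 26.8889.
  S^{-1} = (1/det) · [[d, -b], [-b, a]] = [[0.6322, 0.0062],
 [0.0062, 0.0589]].

Step 4 — quadratic form (x̄ - mu_0)^T · S^{-1} · (x̄ - mu_0):
  S^{-1} · (x̄ - mu_0) = (-2.0455, 0.0682),
  (x̄ - mu_0)^T · [...] = (-3.25)·(-2.0455) + (1.5)·(0.0682) = 6.75.

Step 5 — scale by n: T² = 4 · 6.75 = 27.

T² ≈ 27


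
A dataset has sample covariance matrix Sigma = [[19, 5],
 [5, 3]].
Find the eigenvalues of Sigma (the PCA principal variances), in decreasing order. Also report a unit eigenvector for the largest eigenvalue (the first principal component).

Step 1 — characteristic polynomial of 2×2 Sigma:
  det(Sigma - λI) = λ² - trace · λ + det = 0.
  trace = 19 + 3 = 22, det = 19·3 - (5)² = 32.
Step 2 — discriminant:
  Δ = trace² - 4·det = 484 - 128 = 356.
Step 3 — eigenvalues:
  λ = (trace ± √Δ)/2 = (22 ± 18.868)/2,
  λ_1 = 20.434,  λ_2 = 1.566.

Step 4 — unit eigenvector for λ_1: solve (Sigma - λ_1 I)v = 0. First row:
  (19 - 20.434)·v_x + (5)·v_y = 0, i.e. (-1.434)·v_x + (5)·v_y = 0,
  so v ∝ (b, λ_1 - a) = (5, 1.434) = u.
  ||u|| = √((5)² + (1.434)²) = √(27.0563) ≈ 5.2016,
  v_1 = u/||u|| ≈ (0.9612, 0.2757) (||v_1|| = 1).

λ_1 = 20.434,  λ_2 = 1.566;  v_1 ≈ (0.9612, 0.2757)


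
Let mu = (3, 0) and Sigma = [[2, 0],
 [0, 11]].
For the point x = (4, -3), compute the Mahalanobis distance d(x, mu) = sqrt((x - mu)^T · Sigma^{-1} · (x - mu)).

Step 1 — centre the observation: (x - mu) = (1, -3).

Step 2 — invert Sigma. det(Sigma) = 2·11 - (0)² = 22.
  Sigma^{-1} = (1/det) · [[d, -b], [-b, a]] = [[0.5, 0],
 [0, 0.0909]].

Step 3 — form the quadratic (x - mu)^T · Sigma^{-1} · (x - mu):
  Sigma^{-1} · (x - mu) = (0.5, -0.2727).
  (x - mu)^T · [Sigma^{-1} · (x - mu)] = (1)·(0.5) + (-3)·(-0.2727) = 1.3182.

Step 4 — take square root: d = √(1.3182) ≈ 1.1481.

d(x, mu) = √(1.3182) ≈ 1.1481


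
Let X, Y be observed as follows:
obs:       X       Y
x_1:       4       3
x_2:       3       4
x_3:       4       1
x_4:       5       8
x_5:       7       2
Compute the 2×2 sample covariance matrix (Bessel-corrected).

Step 1 — column means:
  mean(X) = (4 + 3 + 4 + 5 + 7) / 5 = 23/5 = 4.6
  mean(Y) = (3 + 4 + 1 + 8 + 2) / 5 = 18/5 = 3.6

Step 2 — sample covariance S[i,j] = (1/(n-1)) · Σ_k (x_{k,i} - mean_i) · (x_{k,j} - mean_j), with n-1 = 4.
  S[X,X] = ((-0.6)·(-0.6) + (-1.6)·(-1.6) + (-0.6)·(-0.6) + (0.4)·(0.4) + (2.4)·(2.4)) / 4 = 9.2/4 = 2.3
  S[X,Y] = ((-0.6)·(-0.6) + (-1.6)·(0.4) + (-0.6)·(-2.6) + (0.4)·(4.4) + (2.4)·(-1.6)) / 4 = -0.8/4 = -0.2
  S[Y,Y] = ((-0.6)·(-0.6) + (0.4)·(0.4) + (-2.6)·(-2.6) + (4.4)·(4.4) + (-1.6)·(-1.6)) / 4 = 29.2/4 = 7.3

S is symmetric (S[j,i] = S[i,j]). Assembling:

S = [[2.3, -0.2],
 [-0.2, 7.3]]


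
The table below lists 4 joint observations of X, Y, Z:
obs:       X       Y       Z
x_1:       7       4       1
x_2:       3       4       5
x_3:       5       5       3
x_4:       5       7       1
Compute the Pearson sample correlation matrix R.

Step 1 — column means:
  mean(X) = (7 + 3 + 5 + 5) / 4 = 20/4 = 5
  mean(Y) = (4 + 4 + 5 + 7) / 4 = 20/4 = 5
  mean(Z) = (1 + 5 + 3 + 1) / 4 = 10/4 = 2.5

Step 2 — sample variances and covariances s[i,j] = (1/(n-1)) · Σ_k (x_{k,i} - mean_i) · (x_{k,j} - mean_j), with n-1 = 3:
  s[X,X] = ((2)·(2) + (-2)·(-2) + (0)·(0) + (0)·(0)) / 3 = 8/3 = 2.6667
  s[X,Y] = ((2)·(-1) + (-2)·(-1) + (0)·(0) + (0)·(2)) / 3 = 0/3 = 0
  s[X,Z] = ((2)·(-1.5) + (-2)·(2.5) + (0)·(0.5) + (0)·(-1.5)) / 3 = -8/3 = -2.6667
  s[Y,Y] = ((-1)·(-1) + (-1)·(-1) + (0)·(0) + (2)·(2)) / 3 = 6/3 = 2
  s[Y,Z] = ((-1)·(-1.5) + (-1)·(2.5) + (0)·(0.5) + (2)·(-1.5)) / 3 = -4/3 = -1.3333
  s[Z,Z] = ((-1.5)·(-1.5) + (2.5)·(2.5) + (0.5)·(0.5) + (-1.5)·(-1.5)) / 3 = 11/3 = 3.6667
  Sample standard deviations s_i = √(s[i,i]):
  s(X) = √(2.6667) = 1.633
  s(Y) = √(2) = 1.4142
  s(Z) = √(3.6667) = 1.9149

Step 3 — r_{ij} = s_{ij} / (s_i · s_j):
  r[X,X] = 1 (diagonal).
  r[X,Y] = 0 / (1.633 · 1.4142) = 0 / 2.3094 = 0
  r[X,Z] = -2.6667 / (1.633 · 1.9149) = -2.6667 / 3.1269 = -0.8528
  r[Y,Y] = 1 (diagonal).
  r[Y,Z] = -1.3333 / (1.4142 · 1.9149) = -1.3333 / 2.708 = -0.4924
  r[Z,Z] = 1 (diagonal).

R is symmetric with unit diagonal. Assembling:

R = [[1, 0, -0.8528],
 [0, 1, -0.4924],
 [-0.8528, -0.4924, 1]]


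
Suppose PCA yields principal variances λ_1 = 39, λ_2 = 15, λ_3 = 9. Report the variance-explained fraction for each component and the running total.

Step 1 — total variance = trace(Sigma) = Σ λ_i = 39 + 15 + 9 = 63.

Step 2 — fraction explained by component i = λ_i / Σ λ:
  PC1: 39/63 = 0.619
  PC2: 15/63 = 0.2381
  PC3: 9/63 = 0.1429

Step 3 — cumulative fraction after k components = (λ_1 + ... + λ_k) / Σ λ:
  k = 1: 39/63 = 0.619
  k = 2: (39 + 15)/63 = 54/63 = 0.8571
  k = 3: (39 + 15 + 9)/63 = 63/63 = 1

Summary (fraction, with percent):

explained: PC1 0.619 (61.9%), PC2 0.2381 (23.81%), PC3 0.1429 (14.29%);  cumulative: 0.619, 0.8571, 1


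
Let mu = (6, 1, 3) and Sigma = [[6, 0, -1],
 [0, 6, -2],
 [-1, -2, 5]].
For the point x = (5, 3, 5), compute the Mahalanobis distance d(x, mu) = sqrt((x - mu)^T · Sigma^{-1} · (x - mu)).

Step 1 — centre the observation: (x - mu) = (-1, 2, 2).

Step 2 — invert Sigma (cofactor / det for 3×3, or solve directly):
  Sigma^{-1} = [[0.1733, 0.0133, 0.04],
 [0.0133, 0.1933, 0.08],
 [0.04, 0.08, 0.24]].

Step 3 — form the quadratic (x - mu)^T · Sigma^{-1} · (x - mu):
  Sigma^{-1} · (x - mu) = (-0.0667, 0.5333, 0.6).
  (x - mu)^T · [Sigma^{-1} · (x - mu)] = (-1)·(-0.0667) + (2)·(0.5333) + (2)·(0.6) = 2.3333.

Step 4 — take square root: d = √(2.3333) ≈ 1.5275.

d(x, mu) = √(2.3333) ≈ 1.5275


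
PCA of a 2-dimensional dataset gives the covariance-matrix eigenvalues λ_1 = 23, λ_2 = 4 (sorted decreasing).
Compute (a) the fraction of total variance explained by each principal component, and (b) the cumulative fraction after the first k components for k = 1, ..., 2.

Step 1 — total variance = trace(Sigma) = Σ λ_i = 23 + 4 = 27.

Step 2 — fraction explained by component i = λ_i / Σ λ:
  PC1: 23/27 = 0.8519
  PC2: 4/27 = 0.1481

Step 3 — cumulative fraction after k components = (λ_1 + ... + λ_k) / Σ λ:
  k = 1: 23/27 = 0.8519
  k = 2: (23 + 4)/27 = 27/27 = 1

Summary (fraction, with percent):

explained: PC1 0.8519 (85.19%), PC2 0.1481 (14.81%);  cumulative: 0.8519, 1


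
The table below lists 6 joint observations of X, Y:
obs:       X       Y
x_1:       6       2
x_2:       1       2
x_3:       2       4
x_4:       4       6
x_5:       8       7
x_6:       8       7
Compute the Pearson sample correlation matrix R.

Step 1 — column means:
  mean(X) = (6 + 1 + 2 + 4 + 8 + 8) / 6 = 29/6 = 4.8333
  mean(Y) = (2 + 2 + 4 + 6 + 7 + 7) / 6 = 28/6 = 4.6667

Step 2 — sample variances and covariances s[i,j] = (1/(n-1)) · Σ_k (x_{k,i} - mean_i) · (x_{k,j} - mean_j), with n-1 = 5:
  s[X,X] = ((1.1667)·(1.1667) + (-3.8333)·(-3.8333) + (-2.8333)·(-2.8333) + (-0.8333)·(-0.8333) + (3.1667)·(3.1667) + (3.1667)·(3.1667)) / 5 = 44.8333/5 = 8.9667
  s[X,Y] = ((1.1667)·(-2.6667) + (-3.8333)·(-2.6667) + (-2.8333)·(-0.6667) + (-0.8333)·(1.3333) + (3.1667)·(2.3333) + (3.1667)·(2.3333)) / 5 = 22.6667/5 = 4.5333
  s[Y,Y] = ((-2.6667)·(-2.6667) + (-2.6667)·(-2.6667) + (-0.6667)·(-0.6667) + (1.3333)·(1.3333) + (2.3333)·(2.3333) + (2.3333)·(2.3333)) / 5 = 27.3333/5 = 5.4667
  Sample standard deviations s_i = √(s[i,i]):
  s(X) = √(8.9667) = 2.9944
  s(Y) = √(5.4667) = 2.3381

Step 3 — r_{ij} = s_{ij} / (s_i · s_j):
  r[X,X] = 1 (diagonal).
  r[X,Y] = 4.5333 / (2.9944 · 2.3381) = 4.5333 / 7.0013 = 0.6475
  r[Y,Y] = 1 (diagonal).

R is symmetric with unit diagonal. Assembling:

R = [[1, 0.6475],
 [0.6475, 1]]


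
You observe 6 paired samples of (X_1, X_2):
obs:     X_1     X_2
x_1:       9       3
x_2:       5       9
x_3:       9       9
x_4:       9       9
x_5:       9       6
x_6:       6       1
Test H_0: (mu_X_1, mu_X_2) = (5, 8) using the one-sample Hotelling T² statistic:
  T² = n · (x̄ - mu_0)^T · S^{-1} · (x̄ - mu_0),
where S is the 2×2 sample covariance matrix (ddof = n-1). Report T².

Step 1 — sample mean vector:
  mean(X_1) = (9 + 5 + 9 + 9 + 9 + 6) / 6 = 47/6 = 7.8333
  mean(X_2) = (3 + 9 + 9 + 9 + 6 + 1) / 6 = 37/6 = 6.1667
  x̄ = (7.8333, 6.1667),  deviation x̄ - mu_0 = (7.8333, 6.1667) - (5, 8) = (2.8333, -1.8333).

Step 2 — sample covariance matrix, S[i,j] = (1/(n-1)) · Σ_k (x_{k,i} - mean_i) · (x_{k,j} - mean_j), divisor n-1 = 5:
  S[X_1,X_1] = ((1.1667)·(1.1667) + (-2.8333)·(-2.8333) + (1.1667)·(1.1667) + (1.1667)·(1.1667) + (1.1667)·(1.1667) + (-1.8333)·(-1.8333)) / 5 = 16.8333/5 = 3.3667
  S[X_1,X_2] = ((1.1667)·(-3.1667) + (-2.8333)·(2.8333) + (1.1667)·(2.8333) + (1.1667)·(2.8333) + (1.1667)·(-0.1667) + (-1.8333)·(-5.1667)) / 5 = 4.1667/5 = 0.8333
  S[X_2,X_2] = ((-3.1667)·(-3.1667) + (2.8333)·(2.8333) + (2.8333)·(2.8333) + (2.8333)·(2.8333) + (-0.1667)·(-0.1667) + (-5.1667)·(-5.1667)) / 5 = 60.8333/5 = 12.1667
  S = [[3.3667, 0.8333],
 [0.8333, 12.1667]].

Step 3 — invert S. det(S) = 3.3667·12.1667 - (0.8333)² = 40.2667.
  S^{-1} = (1/det) · [[d, -b], [-b, a]] = [[0.3022, -0.0207],
 [-0.0207, 0.0836]].

Step 4 — quadratic form (x̄ - mu_0)^T · S^{-1} · (x̄ - mu_0):
  S^{-1} · (x̄ - mu_0) = (0.894, -0.2119),
  (x̄ - mu_0)^T · [...] = (2.8333)·(0.894) + (-1.8333)·(-0.2119) = 2.9216.

Step 5 — scale by n: T² = 6 · 2.9216 = 17.5298.

T² ≈ 17.5298


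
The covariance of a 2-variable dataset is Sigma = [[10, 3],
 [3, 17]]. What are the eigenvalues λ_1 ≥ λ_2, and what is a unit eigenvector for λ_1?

Step 1 — characteristic polynomial of 2×2 Sigma:
  det(Sigma - λI) = λ² - trace · λ + det = 0.
  trace = 10 + 17 = 27, det = 10·17 - (3)² = 161.
Step 2 — discriminant:
  Δ = trace² - 4·det = 729 - 644 = 85.
Step 3 — eigenvalues:
  λ = (trace ± √Δ)/2 = (27 ± 9.2195)/2,
  λ_1 = 18.1098,  λ_2 = 8.8902.

Step 4 — unit eigenvector for λ_1: solve (Sigma - λ_1 I)v = 0. First row:
  (10 - 18.1098)·v_x + (3)·v_y = 0, i.e. (-8.1098)·v_x + (3)·v_y = 0,
  so v ∝ (b, λ_1 - a) = (3, 8.1098) = u.
  ||u|| = √((3)² + (8.1098)²) = √(74.7684) ≈ 8.6469,
  v_1 = u/||u|| ≈ (0.3469, 0.9379) (||v_1|| = 1).

λ_1 = 18.1098,  λ_2 = 8.8902;  v_1 ≈ (0.3469, 0.9379)


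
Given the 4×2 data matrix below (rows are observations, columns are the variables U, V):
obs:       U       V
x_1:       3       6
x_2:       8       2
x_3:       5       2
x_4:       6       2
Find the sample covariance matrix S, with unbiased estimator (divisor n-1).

Step 1 — column means:
  mean(U) = (3 + 8 + 5 + 6) / 4 = 22/4 = 5.5
  mean(V) = (6 + 2 + 2 + 2) / 4 = 12/4 = 3

Step 2 — sample covariance S[i,j] = (1/(n-1)) · Σ_k (x_{k,i} - mean_i) · (x_{k,j} - mean_j), with n-1 = 3.
  S[U,U] = ((-2.5)·(-2.5) + (2.5)·(2.5) + (-0.5)·(-0.5) + (0.5)·(0.5)) / 3 = 13/3 = 4.3333
  S[U,V] = ((-2.5)·(3) + (2.5)·(-1) + (-0.5)·(-1) + (0.5)·(-1)) / 3 = -10/3 = -3.3333
  S[V,V] = ((3)·(3) + (-1)·(-1) + (-1)·(-1) + (-1)·(-1)) / 3 = 12/3 = 4

S is symmetric (S[j,i] = S[i,j]). Assembling:

S = [[4.3333, -3.3333],
 [-3.3333, 4]]


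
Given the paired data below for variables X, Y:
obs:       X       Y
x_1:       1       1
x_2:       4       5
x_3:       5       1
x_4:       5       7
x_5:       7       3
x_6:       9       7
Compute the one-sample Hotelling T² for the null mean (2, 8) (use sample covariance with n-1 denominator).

Step 1 — sample mean vector:
  mean(X) = (1 + 4 + 5 + 5 + 7 + 9) / 6 = 31/6 = 5.1667
  mean(Y) = (1 + 5 + 1 + 7 + 3 + 7) / 6 = 24/6 = 4
  x̄ = (5.1667, 4),  deviation x̄ - mu_0 = (5.1667, 4) - (2, 8) = (3.1667, -4).

Step 2 — sample covariance matrix, S[i,j] = (1/(n-1)) · Σ_k (x_{k,i} - mean_i) · (x_{k,j} - mean_j), divisor n-1 = 5:
  S[X,X] = ((-4.1667)·(-4.1667) + (-1.1667)·(-1.1667) + (-0.1667)·(-0.1667) + (-0.1667)·(-0.1667) + (1.8333)·(1.8333) + (3.8333)·(3.8333)) / 5 = 36.8333/5 = 7.3667
  S[X,Y] = ((-4.1667)·(-3) + (-1.1667)·(1) + (-0.1667)·(-3) + (-0.1667)·(3) + (1.8333)·(-1) + (3.8333)·(3)) / 5 = 21/5 = 4.2
  S[Y,Y] = ((-3)·(-3) + (1)·(1) + (-3)·(-3) + (3)·(3) + (-1)·(-1) + (3)·(3)) / 5 = 38/5 = 7.6
  S = [[7.3667, 4.2],
 [4.2, 7.6]].

Step 3 — invert S. det(S) = 7.3667·7.6 - (4.2)² = 38.3467.
  S^{-1} = (1/det) · [[d, -b], [-b, a]] = [[0.1982, -0.1095],
 [-0.1095, 0.1921]].

Step 4 — quadratic form (x̄ - mu_0)^T · S^{-1} · (x̄ - mu_0):
  S^{-1} · (x̄ - mu_0) = (1.0657, -1.1153),
  (x̄ - mu_0)^T · [...] = (3.1667)·(1.0657) + (-4)·(-1.1153) = 7.8358.

Step 5 — scale by n: T² = 6 · 7.8358 = 47.015.

T² ≈ 47.015


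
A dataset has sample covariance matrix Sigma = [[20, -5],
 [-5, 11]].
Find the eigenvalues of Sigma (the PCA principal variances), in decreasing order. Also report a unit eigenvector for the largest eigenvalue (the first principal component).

Step 1 — characteristic polynomial of 2×2 Sigma:
  det(Sigma - λI) = λ² - trace · λ + det = 0.
  trace = 20 + 11 = 31, det = 20·11 - (-5)² = 195.
Step 2 — discriminant:
  Δ = trace² - 4·det = 961 - 780 = 181.
Step 3 — eigenvalues:
  λ = (trace ± √Δ)/2 = (31 ± 13.4536)/2,
  λ_1 = 22.2268,  λ_2 = 8.7732.

Step 4 — unit eigenvector for λ_1: solve (Sigma - λ_1 I)v = 0. First row:
  (20 - 22.2268)·v_x + (-5)·v_y = 0, i.e. (-2.2268)·v_x + (-5)·v_y = 0,
  so v ∝ (b, λ_1 - a) = (-5, 2.2268); multiply by -1 so the first entry is positive: u = (5, -2.2268).
  ||u|| = √((5)² + (-2.2268)²) = √(29.9587) ≈ 5.4735,
  v_1 = u/||u|| ≈ (0.9135, -0.4068) (||v_1|| = 1).

λ_1 = 22.2268,  λ_2 = 8.7732;  v_1 ≈ (0.9135, -0.4068)


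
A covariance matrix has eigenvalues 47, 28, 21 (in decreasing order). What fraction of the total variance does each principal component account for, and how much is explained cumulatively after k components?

Step 1 — total variance = trace(Sigma) = Σ λ_i = 47 + 28 + 21 = 96.

Step 2 — fraction explained by component i = λ_i / Σ λ:
  PC1: 47/96 = 0.4896
  PC2: 28/96 = 0.2917
  PC3: 21/96 = 0.2188

Step 3 — cumulative fraction after k components = (λ_1 + ... + λ_k) / Σ λ:
  k = 1: 47/96 = 0.4896
  k = 2: (47 + 28)/96 = 75/96 = 0.7812
  k = 3: (47 + 28 + 21)/96 = 96/96 = 1

Summary (fraction, with percent):

explained: PC1 0.4896 (48.96%), PC2 0.2917 (29.17%), PC3 0.2188 (21.88%);  cumulative: 0.4896, 0.7812, 1


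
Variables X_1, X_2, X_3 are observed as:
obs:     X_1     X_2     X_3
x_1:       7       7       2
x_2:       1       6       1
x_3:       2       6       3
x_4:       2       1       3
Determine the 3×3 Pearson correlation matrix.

Step 1 — column means:
  mean(X_1) = (7 + 1 + 2 + 2) / 4 = 12/4 = 3
  mean(X_2) = (7 + 6 + 6 + 1) / 4 = 20/4 = 5
  mean(X_3) = (2 + 1 + 3 + 3) / 4 = 9/4 = 2.25

Step 2 — sample variances and covariances s[i,j] = (1/(n-1)) · Σ_k (x_{k,i} - mean_i) · (x_{k,j} - mean_j), with n-1 = 3:
  s[X_1,X_1] = ((4)·(4) + (-2)·(-2) + (-1)·(-1) + (-1)·(-1)) / 3 = 22/3 = 7.3333
  s[X_1,X_2] = ((4)·(2) + (-2)·(1) + (-1)·(1) + (-1)·(-4)) / 3 = 9/3 = 3
  s[X_1,X_3] = ((4)·(-0.25) + (-2)·(-1.25) + (-1)·(0.75) + (-1)·(0.75)) / 3 = 0/3 = 0
  s[X_2,X_2] = ((2)·(2) + (1)·(1) + (1)·(1) + (-4)·(-4)) / 3 = 22/3 = 7.3333
  s[X_2,X_3] = ((2)·(-0.25) + (1)·(-1.25) + (1)·(0.75) + (-4)·(0.75)) / 3 = -4/3 = -1.3333
  s[X_3,X_3] = ((-0.25)·(-0.25) + (-1.25)·(-1.25) + (0.75)·(0.75) + (0.75)·(0.75)) / 3 = 2.75/3 = 0.9167
  Sample standard deviations s_i = √(s[i,i]):
  s(X_1) = √(7.3333) = 2.708
  s(X_2) = √(7.3333) = 2.708
  s(X_3) = √(0.9167) = 0.9574

Step 3 — r_{ij} = s_{ij} / (s_i · s_j):
  r[X_1,X_1] = 1 (diagonal).
  r[X_1,X_2] = 3 / (2.708 · 2.708) = 3 / 7.3333 = 0.4091
  r[X_1,X_3] = 0 / (2.708 · 0.9574) = 0 / 2.5927 = 0
  r[X_2,X_2] = 1 (diagonal).
  r[X_2,X_3] = -1.3333 / (2.708 · 0.9574) = -1.3333 / 2.5927 = -0.5143
  r[X_3,X_3] = 1 (diagonal).

R is symmetric with unit diagonal. Assembling:

R = [[1, 0.4091, 0],
 [0.4091, 1, -0.5143],
 [0, -0.5143, 1]]


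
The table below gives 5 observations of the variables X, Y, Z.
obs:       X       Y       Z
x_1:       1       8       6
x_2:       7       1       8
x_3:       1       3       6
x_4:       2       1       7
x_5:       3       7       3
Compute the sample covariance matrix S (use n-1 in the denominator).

Step 1 — column means:
  mean(X) = (1 + 7 + 1 + 2 + 3) / 5 = 14/5 = 2.8
  mean(Y) = (8 + 1 + 3 + 1 + 7) / 5 = 20/5 = 4
  mean(Z) = (6 + 8 + 6 + 7 + 3) / 5 = 30/5 = 6

Step 2 — sample covariance S[i,j] = (1/(n-1)) · Σ_k (x_{k,i} - mean_i) · (x_{k,j} - mean_j), with n-1 = 4.
  S[X,X] = ((-1.8)·(-1.8) + (4.2)·(4.2) + (-1.8)·(-1.8) + (-0.8)·(-0.8) + (0.2)·(0.2)) / 4 = 24.8/4 = 6.2
  S[X,Y] = ((-1.8)·(4) + (4.2)·(-3) + (-1.8)·(-1) + (-0.8)·(-3) + (0.2)·(3)) / 4 = -15/4 = -3.75
  S[X,Z] = ((-1.8)·(0) + (4.2)·(2) + (-1.8)·(0) + (-0.8)·(1) + (0.2)·(-3)) / 4 = 7/4 = 1.75
  S[Y,Y] = ((4)·(4) + (-3)·(-3) + (-1)·(-1) + (-3)·(-3) + (3)·(3)) / 4 = 44/4 = 11
  S[Y,Z] = ((4)·(0) + (-3)·(2) + (-1)·(0) + (-3)·(1) + (3)·(-3)) / 4 = -18/4 = -4.5
  S[Z,Z] = ((0)·(0) + (2)·(2) + (0)·(0) + (1)·(1) + (-3)·(-3)) / 4 = 14/4 = 3.5

S is symmetric (S[j,i] = S[i,j]). Assembling:

S = [[6.2, -3.75, 1.75],
 [-3.75, 11, -4.5],
 [1.75, -4.5, 3.5]]


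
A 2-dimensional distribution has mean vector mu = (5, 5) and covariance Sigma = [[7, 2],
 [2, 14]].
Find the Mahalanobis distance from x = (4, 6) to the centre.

Step 1 — centre the observation: (x - mu) = (-1, 1).

Step 2 — invert Sigma. det(Sigma) = 7·14 - (2)² = 94.
  Sigma^{-1} = (1/det) · [[d, -b], [-b, a]] = [[0.1489, -0.0213],
 [-0.0213, 0.0745]].

Step 3 — form the quadratic (x - mu)^T · Sigma^{-1} · (x - mu):
  Sigma^{-1} · (x - mu) = (-0.1702, 0.0957).
  (x - mu)^T · [Sigma^{-1} · (x - mu)] = (-1)·(-0.1702) + (1)·(0.0957) = 0.266.

Step 4 — take square root: d = √(0.266) ≈ 0.5157.

d(x, mu) = √(0.266) ≈ 0.5157


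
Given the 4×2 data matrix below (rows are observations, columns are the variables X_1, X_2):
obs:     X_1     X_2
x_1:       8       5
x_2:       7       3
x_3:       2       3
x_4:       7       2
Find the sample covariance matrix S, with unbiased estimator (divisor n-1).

Step 1 — column means:
  mean(X_1) = (8 + 7 + 2 + 7) / 4 = 24/4 = 6
  mean(X_2) = (5 + 3 + 3 + 2) / 4 = 13/4 = 3.25

Step 2 — sample covariance S[i,j] = (1/(n-1)) · Σ_k (x_{k,i} - mean_i) · (x_{k,j} - mean_j), with n-1 = 3.
  S[X_1,X_1] = ((2)·(2) + (1)·(1) + (-4)·(-4) + (1)·(1)) / 3 = 22/3 = 7.3333
  S[X_1,X_2] = ((2)·(1.75) + (1)·(-0.25) + (-4)·(-0.25) + (1)·(-1.25)) / 3 = 3/3 = 1
  S[X_2,X_2] = ((1.75)·(1.75) + (-0.25)·(-0.25) + (-0.25)·(-0.25) + (-1.25)·(-1.25)) / 3 = 4.75/3 = 1.5833

S is symmetric (S[j,i] = S[i,j]). Assembling:

S = [[7.3333, 1],
 [1, 1.5833]]


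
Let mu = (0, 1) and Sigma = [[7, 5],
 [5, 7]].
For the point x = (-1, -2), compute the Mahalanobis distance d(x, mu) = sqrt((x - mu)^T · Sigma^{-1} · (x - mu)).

Step 1 — centre the observation: (x - mu) = (-1, -3).

Step 2 — invert Sigma. det(Sigma) = 7·7 - (5)² = 24.
  Sigma^{-1} = (1/det) · [[d, -b], [-b, a]] = [[0.2917, -0.2083],
 [-0.2083, 0.2917]].

Step 3 — form the quadratic (x - mu)^T · Sigma^{-1} · (x - mu):
  Sigma^{-1} · (x - mu) = (0.3333, -0.6667).
  (x - mu)^T · [Sigma^{-1} · (x - mu)] = (-1)·(0.3333) + (-3)·(-0.6667) = 1.6667.

Step 4 — take square root: d = √(1.6667) ≈ 1.291.

d(x, mu) = √(1.6667) ≈ 1.291


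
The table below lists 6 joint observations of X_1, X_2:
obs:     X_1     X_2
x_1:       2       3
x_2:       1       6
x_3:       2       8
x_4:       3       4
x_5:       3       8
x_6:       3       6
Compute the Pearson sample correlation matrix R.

Step 1 — column means:
  mean(X_1) = (2 + 1 + 2 + 3 + 3 + 3) / 6 = 14/6 = 2.3333
  mean(X_2) = (3 + 6 + 8 + 4 + 8 + 6) / 6 = 35/6 = 5.8333

Step 2 — sample variances and covariances s[i,j] = (1/(n-1)) · Σ_k (x_{k,i} - mean_i) · (x_{k,j} - mean_j), with n-1 = 5:
  s[X_1,X_1] = ((-0.3333)·(-0.3333) + (-1.3333)·(-1.3333) + (-0.3333)·(-0.3333) + (0.6667)·(0.6667) + (0.6667)·(0.6667) + (0.6667)·(0.6667)) / 5 = 3.3333/5 = 0.6667
  s[X_1,X_2] = ((-0.3333)·(-2.8333) + (-1.3333)·(0.1667) + (-0.3333)·(2.1667) + (0.6667)·(-1.8333) + (0.6667)·(2.1667) + (0.6667)·(0.1667)) / 5 = 0.3333/5 = 0.0667
  s[X_2,X_2] = ((-2.8333)·(-2.8333) + (0.1667)·(0.1667) + (2.1667)·(2.1667) + (-1.8333)·(-1.8333) + (2.1667)·(2.1667) + (0.1667)·(0.1667)) / 5 = 20.8333/5 = 4.1667
  Sample standard deviations s_i = √(s[i,i]):
  s(X_1) = √(0.6667) = 0.8165
  s(X_2) = √(4.1667) = 2.0412

Step 3 — r_{ij} = s_{ij} / (s_i · s_j):
  r[X_1,X_1] = 1 (diagonal).
  r[X_1,X_2] = 0.0667 / (0.8165 · 2.0412) = 0.0667 / 1.6667 = 0.04
  r[X_2,X_2] = 1 (diagonal).

R is symmetric with unit diagonal. Assembling:

R = [[1, 0.04],
 [0.04, 1]]


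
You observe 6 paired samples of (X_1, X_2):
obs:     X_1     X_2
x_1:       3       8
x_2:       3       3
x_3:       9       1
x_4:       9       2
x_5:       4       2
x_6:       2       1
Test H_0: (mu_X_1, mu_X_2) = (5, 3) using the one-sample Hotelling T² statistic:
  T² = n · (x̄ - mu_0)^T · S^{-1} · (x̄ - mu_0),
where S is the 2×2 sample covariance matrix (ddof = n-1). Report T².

Step 1 — sample mean vector:
  mean(X_1) = (3 + 3 + 9 + 9 + 4 + 2) / 6 = 30/6 = 5
  mean(X_2) = (8 + 3 + 1 + 2 + 2 + 1) / 6 = 17/6 = 2.8333
  x̄ = (5, 2.8333),  deviation x̄ - mu_0 = (5, 2.8333) - (5, 3) = (0, -0.1667).

Step 2 — sample covariance matrix, S[i,j] = (1/(n-1)) · Σ_k (x_{k,i} - mean_i) · (x_{k,j} - mean_j), divisor n-1 = 5:
  S[X_1,X_1] = ((-2)·(-2) + (-2)·(-2) + (4)·(4) + (4)·(4) + (-1)·(-1) + (-3)·(-3)) / 5 = 50/5 = 10
  S[X_1,X_2] = ((-2)·(5.1667) + (-2)·(0.1667) + (4)·(-1.8333) + (4)·(-0.8333) + (-1)·(-0.8333) + (-3)·(-1.8333)) / 5 = -15/5 = -3
  S[X_2,X_2] = ((5.1667)·(5.1667) + (0.1667)·(0.1667) + (-1.8333)·(-1.8333) + (-0.8333)·(-0.8333) + (-0.8333)·(-0.8333) + (-1.8333)·(-1.8333)) / 5 = 34.8333/5 = 6.9667
  S = [[10, -3],
 [-3, 6.9667]].

Step 3 — invert S. det(S) = 10·6.9667 - (-3)² = 60.6667.
  S^{-1} = (1/det) · [[d, -b], [-b, a]] = [[0.1148, 0.0495],
 [0.0495, 0.1648]].

Step 4 — quadratic form (x̄ - mu_0)^T · S^{-1} · (x̄ - mu_0):
  S^{-1} · (x̄ - mu_0) = (-0.0082, -0.0275),
  (x̄ - mu_0)^T · [...] = (0)·(-0.0082) + (-0.1667)·(-0.0275) = 0.0046.

Step 5 — scale by n: T² = 6 · 0.0046 = 0.0275.

T² ≈ 0.0275


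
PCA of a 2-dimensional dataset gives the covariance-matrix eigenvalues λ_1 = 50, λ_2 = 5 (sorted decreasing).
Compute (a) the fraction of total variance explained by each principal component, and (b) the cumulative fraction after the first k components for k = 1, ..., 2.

Step 1 — total variance = trace(Sigma) = Σ λ_i = 50 + 5 = 55.

Step 2 — fraction explained by component i = λ_i / Σ λ:
  PC1: 50/55 = 0.9091
  PC2: 5/55 = 0.0909

Step 3 — cumulative fraction after k components = (λ_1 + ... + λ_k) / Σ λ:
  k = 1: 50/55 = 0.9091
  k = 2: (50 + 5)/55 = 55/55 = 1

Summary (fraction, with percent):

explained: PC1 0.9091 (90.91%), PC2 0.0909 (9.09%);  cumulative: 0.9091, 1


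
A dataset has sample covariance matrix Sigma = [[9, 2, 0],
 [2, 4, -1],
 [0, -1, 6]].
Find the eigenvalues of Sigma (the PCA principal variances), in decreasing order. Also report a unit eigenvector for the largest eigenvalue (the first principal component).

Step 1 — characteristic polynomial p(λ) = det(λI - Sigma) = λ³ - tr·λ² + c_1·λ - det, where tr = trace, c_1 = sum of the principal 2×2 minors, det = det(Sigma):
  tr = 9 + 4 + 6 = 19,
  c_1 = (9·4 - (2)²) + (9·6 - (0)²) + (4·6 - (-1)²) = 32 + 54 + 23 = 109,
  det = 9·(4·6 - (-1)²) - (2)·((2)·6 - (-1)·(0)) + (0)·((2)·(-1) - 4·(0)) = 9·(23) - (2)·(12) + (0)·(-2) = 183.
  So p(λ) = λ³ - 19λ² + 109λ - 183.
Step 2 — look for an integer root (rational root theorem: any rational root is an integer divisor of 183). Testing λ = 3:
  p(3) = 27 - 171 + 327 - 183 = 0  ✓
  Dividing out (λ - 3): p(λ) = (λ - 3)(λ² - 16λ + 61).
Step 3 — remaining eigenvalues from the quadratic λ² - 16λ + 61 = 0:
  Δ = 16² - 4·61 = 256 - 244 = 12,  λ = (16 ± √12)/2 = (16 ± 3.4641)/2 ≈ 9.7321 or 6.2679.
  Sorted: λ_1 = 9.7321,  λ_2 = 6.2679,  λ_3 = 3  (check: sum = 19 = tr ✓).

Step 4 — unit eigenvector for λ_1 ≈ 9.7321: v spans the null space of (Sigma - λ_1 I), whose rows are
  r_1 = (-0.7321, 2, 0),  r_2 = (2, -5.7321, -1),  r_3 = (0, -1, -3.7321).
  v is orthogonal to every row, so take v ∝ r_2 × r_3 = ((-5.7321)·(-3.7321) - (-1)·(-1), (-1)·(0) - (2)·(-3.7321), (2)·(-1) - (-5.7321)·(0)) ≈ (20.3923, 7.4641, -2).
  Let u = (20.3923, 7.4641, -2).
  ||u|| = √((20.3923)² + (7.4641)² + (-2)²) = √(475.5589) ≈ 21.8073,  v_1 = u/||u|| ≈ (0.9351, 0.3423, -0.0917) (||v_1|| = 1).

λ_1 = 9.7321,  λ_2 = 6.2679,  λ_3 = 3;  v_1 ≈ (0.9351, 0.3423, -0.0917)


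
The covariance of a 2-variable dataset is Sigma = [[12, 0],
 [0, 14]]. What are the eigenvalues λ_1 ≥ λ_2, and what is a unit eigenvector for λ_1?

Step 1 — characteristic polynomial of 2×2 Sigma:
  det(Sigma - λI) = λ² - trace · λ + det = 0.
  trace = 12 + 14 = 26, det = 12·14 - (0)² = 168.
Step 2 — discriminant:
  Δ = trace² - 4·det = 676 - 672 = 4.
Step 3 — eigenvalues:
  λ = (trace ± √Δ)/2 = (26 ± 2)/2,
  λ_1 = 14,  λ_2 = 12.

Step 4 — unit eigenvector for λ_1: Sigma is diagonal, so its eigenvectors are the coordinate axes. λ_1 = 14 is the diagonal entry on the second coordinate axis, hence
  v_1 = (0, 1) (||v_1|| = 1).

λ_1 = 14,  λ_2 = 12;  v_1 ≈ (0, 1)


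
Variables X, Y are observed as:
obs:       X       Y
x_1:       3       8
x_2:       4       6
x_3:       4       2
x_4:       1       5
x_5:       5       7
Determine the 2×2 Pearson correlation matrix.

Step 1 — column means:
  mean(X) = (3 + 4 + 4 + 1 + 5) / 5 = 17/5 = 3.4
  mean(Y) = (8 + 6 + 2 + 5 + 7) / 5 = 28/5 = 5.6

Step 2 — sample variances and covariances s[i,j] = (1/(n-1)) · Σ_k (x_{k,i} - mean_i) · (x_{k,j} - mean_j), with n-1 = 4:
  s[X,X] = ((-0.4)·(-0.4) + (0.6)·(0.6) + (0.6)·(0.6) + (-2.4)·(-2.4) + (1.6)·(1.6)) / 4 = 9.2/4 = 2.3
  s[X,Y] = ((-0.4)·(2.4) + (0.6)·(0.4) + (0.6)·(-3.6) + (-2.4)·(-0.6) + (1.6)·(1.4)) / 4 = 0.8/4 = 0.2
  s[Y,Y] = ((2.4)·(2.4) + (0.4)·(0.4) + (-3.6)·(-3.6) + (-0.6)·(-0.6) + (1.4)·(1.4)) / 4 = 21.2/4 = 5.3
  Sample standard deviations s_i = √(s[i,i]):
  s(X) = √(2.3) = 1.5166
  s(Y) = √(5.3) = 2.3022

Step 3 — r_{ij} = s_{ij} / (s_i · s_j):
  r[X,X] = 1 (diagonal).
  r[X,Y] = 0.2 / (1.5166 · 2.3022) = 0.2 / 3.4914 = 0.0573
  r[Y,Y] = 1 (diagonal).

R is symmetric with unit diagonal. Assembling:

R = [[1, 0.0573],
 [0.0573, 1]]


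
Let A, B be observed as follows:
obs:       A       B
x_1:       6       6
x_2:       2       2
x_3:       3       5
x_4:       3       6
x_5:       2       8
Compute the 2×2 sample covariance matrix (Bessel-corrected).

Step 1 — column means:
  mean(A) = (6 + 2 + 3 + 3 + 2) / 5 = 16/5 = 3.2
  mean(B) = (6 + 2 + 5 + 6 + 8) / 5 = 27/5 = 5.4

Step 2 — sample covariance S[i,j] = (1/(n-1)) · Σ_k (x_{k,i} - mean_i) · (x_{k,j} - mean_j), with n-1 = 4.
  S[A,A] = ((2.8)·(2.8) + (-1.2)·(-1.2) + (-0.2)·(-0.2) + (-0.2)·(-0.2) + (-1.2)·(-1.2)) / 4 = 10.8/4 = 2.7
  S[A,B] = ((2.8)·(0.6) + (-1.2)·(-3.4) + (-0.2)·(-0.4) + (-0.2)·(0.6) + (-1.2)·(2.6)) / 4 = 2.6/4 = 0.65
  S[B,B] = ((0.6)·(0.6) + (-3.4)·(-3.4) + (-0.4)·(-0.4) + (0.6)·(0.6) + (2.6)·(2.6)) / 4 = 19.2/4 = 4.8

S is symmetric (S[j,i] = S[i,j]). Assembling:

S = [[2.7, 0.65],
 [0.65, 4.8]]


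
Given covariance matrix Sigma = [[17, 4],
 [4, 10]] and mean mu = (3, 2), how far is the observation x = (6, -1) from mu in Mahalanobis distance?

Step 1 — centre the observation: (x - mu) = (3, -3).

Step 2 — invert Sigma. det(Sigma) = 17·10 - (4)² = 154.
  Sigma^{-1} = (1/det) · [[d, -b], [-b, a]] = [[0.0649, -0.026],
 [-0.026, 0.1104]].

Step 3 — form the quadratic (x - mu)^T · Sigma^{-1} · (x - mu):
  Sigma^{-1} · (x - mu) = (0.2727, -0.4091).
  (x - mu)^T · [Sigma^{-1} · (x - mu)] = (3)·(0.2727) + (-3)·(-0.4091) = 2.0455.

Step 4 — take square root: d = √(2.0455) ≈ 1.4302.

d(x, mu) = √(2.0455) ≈ 1.4302


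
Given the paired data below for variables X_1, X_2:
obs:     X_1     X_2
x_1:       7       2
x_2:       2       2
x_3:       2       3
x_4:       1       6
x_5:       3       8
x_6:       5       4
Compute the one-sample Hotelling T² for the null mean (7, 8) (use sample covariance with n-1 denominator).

Step 1 — sample mean vector:
  mean(X_1) = (7 + 2 + 2 + 1 + 3 + 5) / 6 = 20/6 = 3.3333
  mean(X_2) = (2 + 2 + 3 + 6 + 8 + 4) / 6 = 25/6 = 4.1667
  x̄ = (3.3333, 4.1667),  deviation x̄ - mu_0 = (3.3333, 4.1667) - (7, 8) = (-3.6667, -3.8333).

Step 2 — sample covariance matrix, S[i,j] = (1/(n-1)) · Σ_k (x_{k,i} - mean_i) · (x_{k,j} - mean_j), divisor n-1 = 5:
  S[X_1,X_1] = ((3.6667)·(3.6667) + (-1.3333)·(-1.3333) + (-1.3333)·(-1.3333) + (-2.3333)·(-2.3333) + (-0.3333)·(-0.3333) + (1.6667)·(1.6667)) / 5 = 25.3333/5 = 5.0667
  S[X_1,X_2] = ((3.6667)·(-2.1667) + (-1.3333)·(-2.1667) + (-1.3333)·(-1.1667) + (-2.3333)·(1.8333) + (-0.3333)·(3.8333) + (1.6667)·(-0.1667)) / 5 = -9.3333/5 = -1.8667
  S[X_2,X_2] = ((-2.1667)·(-2.1667) + (-2.1667)·(-2.1667) + (-1.1667)·(-1.1667) + (1.8333)·(1.8333) + (3.8333)·(3.8333) + (-0.1667)·(-0.1667)) / 5 = 28.8333/5 = 5.7667
  S = [[5.0667, -1.8667],
 [-1.8667, 5.7667]].

Step 3 — invert S. det(S) = 5.0667·5.7667 - (-1.8667)² = 25.7333.
  S^{-1} = (1/det) · [[d, -b], [-b, a]] = [[0.2241, 0.0725],
 [0.0725, 0.1969]].

Step 4 — quadratic form (x̄ - mu_0)^T · S^{-1} · (x̄ - mu_0):
  S^{-1} · (x̄ - mu_0) = (-1.0997, -1.0207),
  (x̄ - mu_0)^T · [...] = (-3.6667)·(-1.0997) + (-3.8333)·(-1.0207) = 7.9452.

Step 5 — scale by n: T² = 6 · 7.9452 = 47.671.

T² ≈ 47.671


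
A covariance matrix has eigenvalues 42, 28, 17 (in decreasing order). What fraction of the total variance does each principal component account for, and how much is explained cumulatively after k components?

Step 1 — total variance = trace(Sigma) = Σ λ_i = 42 + 28 + 17 = 87.

Step 2 — fraction explained by component i = λ_i / Σ λ:
  PC1: 42/87 = 0.4828
  PC2: 28/87 = 0.3218
  PC3: 17/87 = 0.1954

Step 3 — cumulative fraction after k components = (λ_1 + ... + λ_k) / Σ λ:
  k = 1: 42/87 = 0.4828
  k = 2: (42 + 28)/87 = 70/87 = 0.8046
  k = 3: (42 + 28 + 17)/87 = 87/87 = 1

Summary (fraction, with percent):

explained: PC1 0.4828 (48.28%), PC2 0.3218 (32.18%), PC3 0.1954 (19.54%);  cumulative: 0.4828, 0.8046, 1


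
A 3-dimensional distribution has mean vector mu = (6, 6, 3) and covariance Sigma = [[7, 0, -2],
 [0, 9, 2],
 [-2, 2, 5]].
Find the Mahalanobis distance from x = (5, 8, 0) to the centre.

Step 1 — centre the observation: (x - mu) = (-1, 2, -3).

Step 2 — invert Sigma (cofactor / det for 3×3, or solve directly):
  Sigma^{-1} = [[0.1633, -0.0159, 0.0717],
 [-0.0159, 0.1235, -0.0558],
 [0.0717, -0.0558, 0.251]].

Step 3 — form the quadratic (x - mu)^T · Sigma^{-1} · (x - mu):
  Sigma^{-1} · (x - mu) = (-0.4104, 0.4303, -0.9363).
  (x - mu)^T · [Sigma^{-1} · (x - mu)] = (-1)·(-0.4104) + (2)·(0.4303) + (-3)·(-0.9363) = 4.0797.

Step 4 — take square root: d = √(4.0797) ≈ 2.0198.

d(x, mu) = √(4.0797) ≈ 2.0198


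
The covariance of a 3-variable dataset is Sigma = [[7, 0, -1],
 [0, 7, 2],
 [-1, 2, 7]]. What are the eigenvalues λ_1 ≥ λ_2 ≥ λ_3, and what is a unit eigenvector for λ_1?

Step 1 — characteristic polynomial p(λ) = det(λI - Sigma) = λ³ - tr·λ² + c_1·λ - det, where tr = trace, c_1 = sum of the principal 2×2 minors, det = det(Sigma):
  tr = 7 + 7 + 7 = 21,
  c_1 = (7·7 - (0)²) + (7·7 - (-1)²) + (7·7 - (2)²) = 49 + 48 + 45 = 142,
  det = 7·(7·7 - (2)²) - (0)·((0)·7 - (2)·(-1)) + (-1)·((0)·(2) - 7·(-1)) = 7·(45) - (0)·(2) + (-1)·(7) = 308.
  So p(λ) = λ³ - 21λ² + 142λ - 308.
Step 2 — look for an integer root (rational root theorem: any rational root is an integer divisor of 308). Testing λ = 7:
  p(7) = 343 - 1029 + 994 - 308 = 0  ✓
  Dividing out (λ - 7): p(λ) = (λ - 7)(λ² - 14λ + 44).
Step 3 — remaining eigenvalues from the quadratic λ² - 14λ + 44 = 0:
  Δ = 14² - 4·44 = 196 - 176 = 20,  λ = (14 ± √20)/2 = (14 ± 4.4721)/2 ≈ 9.2361 or 4.7639.
  Sorted: λ_1 = 9.2361,  λ_2 = 7,  λ_3 = 4.7639  (check: sum = 21 = tr ✓).

Step 4 — unit eigenvector for λ_1 ≈ 9.2361: v spans the null space of (Sigma - λ_1 I), whose rows are
  r_1 = (-2.2361, 0, -1),  r_2 = (0, -2.2361, 2),  r_3 = (-1, 2, -2.2361).
  v is orthogonal to every row, so take v ∝ r_1 × r_2 = ((0)·(2) - (-1)·(-2.2361), (-1)·(0) - (-2.2361)·(2), (-2.2361)·(-2.2361) - (0)·(0)) ≈ (-2.2361, 4.4721, 5).
  Rescale (multiply by -1 so the first nonzero entry is positive): u = (2.2361, -4.4721, -5).
  ||u|| = √((2.2361)² + (-4.4721)² + (-5)²) = √(50) ≈ 7.0711,  v_1 = u/||u|| ≈ (0.3162, -0.6325, -0.7071) (||v_1|| = 1).

λ_1 = 9.2361,  λ_2 = 7,  λ_3 = 4.7639;  v_1 ≈ (0.3162, -0.6325, -0.7071)


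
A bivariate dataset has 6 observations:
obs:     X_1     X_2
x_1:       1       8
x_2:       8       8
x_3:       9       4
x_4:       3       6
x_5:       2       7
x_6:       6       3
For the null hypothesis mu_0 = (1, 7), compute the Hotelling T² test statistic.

Step 1 — sample mean vector:
  mean(X_1) = (1 + 8 + 9 + 3 + 2 + 6) / 6 = 29/6 = 4.8333
  mean(X_2) = (8 + 8 + 4 + 6 + 7 + 3) / 6 = 36/6 = 6
  x̄ = (4.8333, 6),  deviation x̄ - mu_0 = (4.8333, 6) - (1, 7) = (3.8333, -1).

Step 2 — sample covariance matrix, S[i,j] = (1/(n-1)) · Σ_k (x_{k,i} - mean_i) · (x_{k,j} - mean_j), divisor n-1 = 5:
  S[X_1,X_1] = ((-3.8333)·(-3.8333) + (3.1667)·(3.1667) + (4.1667)·(4.1667) + (-1.8333)·(-1.8333) + (-2.8333)·(-2.8333) + (1.1667)·(1.1667)) / 5 = 54.8333/5 = 10.9667
  S[X_1,X_2] = ((-3.8333)·(2) + (3.1667)·(2) + (4.1667)·(-2) + (-1.8333)·(0) + (-2.8333)·(1) + (1.1667)·(-3)) / 5 = -16/5 = -3.2
  S[X_2,X_2] = ((2)·(2) + (2)·(2) + (-2)·(-2) + (0)·(0) + (1)·(1) + (-3)·(-3)) / 5 = 22/5 = 4.4
  S = [[10.9667, -3.2],
 [-3.2, 4.4]].

Step 3 — invert S. det(S) = 10.9667·4.4 - (-3.2)² = 38.0133.
  S^{-1} = (1/det) · [[d, -b], [-b, a]] = [[0.1157, 0.0842],
 [0.0842, 0.2885]].

Step 4 — quadratic form (x̄ - mu_0)^T · S^{-1} · (x̄ - mu_0):
  S^{-1} · (x̄ - mu_0) = (0.3595, 0.0342),
  (x̄ - mu_0)^T · [...] = (3.8333)·(0.3595) + (-1)·(0.0342) = 1.344.

Step 5 — scale by n: T² = 6 · 1.344 = 8.0638.

T² ≈ 8.0638


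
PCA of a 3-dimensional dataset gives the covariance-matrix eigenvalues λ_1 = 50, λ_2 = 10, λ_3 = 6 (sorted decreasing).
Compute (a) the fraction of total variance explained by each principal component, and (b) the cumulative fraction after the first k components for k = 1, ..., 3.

Step 1 — total variance = trace(Sigma) = Σ λ_i = 50 + 10 + 6 = 66.

Step 2 — fraction explained by component i = λ_i / Σ λ:
  PC1: 50/66 = 0.7576
  PC2: 10/66 = 0.1515
  PC3: 6/66 = 0.0909

Step 3 — cumulative fraction after k components = (λ_1 + ... + λ_k) / Σ λ:
  k = 1: 50/66 = 0.7576
  k = 2: (50 + 10)/66 = 60/66 = 0.9091
  k = 3: (50 + 10 + 6)/66 = 66/66 = 1

Summary (fraction, with percent):

explained: PC1 0.7576 (75.76%), PC2 0.1515 (15.15%), PC3 0.0909 (9.09%);  cumulative: 0.7576, 0.9091, 1


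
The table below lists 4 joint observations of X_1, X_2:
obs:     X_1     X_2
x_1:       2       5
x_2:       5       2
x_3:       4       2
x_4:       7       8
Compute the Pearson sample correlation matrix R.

Step 1 — column means:
  mean(X_1) = (2 + 5 + 4 + 7) / 4 = 18/4 = 4.5
  mean(X_2) = (5 + 2 + 2 + 8) / 4 = 17/4 = 4.25

Step 2 — sample variances and covariances s[i,j] = (1/(n-1)) · Σ_k (x_{k,i} - mean_i) · (x_{k,j} - mean_j), with n-1 = 3:
  s[X_1,X_1] = ((-2.5)·(-2.5) + (0.5)·(0.5) + (-0.5)·(-0.5) + (2.5)·(2.5)) / 3 = 13/3 = 4.3333
  s[X_1,X_2] = ((-2.5)·(0.75) + (0.5)·(-2.25) + (-0.5)·(-2.25) + (2.5)·(3.75)) / 3 = 7.5/3 = 2.5
  s[X_2,X_2] = ((0.75)·(0.75) + (-2.25)·(-2.25) + (-2.25)·(-2.25) + (3.75)·(3.75)) / 3 = 24.75/3 = 8.25
  Sample standard deviations s_i = √(s[i,i]):
  s(X_1) = √(4.3333) = 2.0817
  s(X_2) = √(8.25) = 2.8723

Step 3 — r_{ij} = s_{ij} / (s_i · s_j):
  r[X_1,X_1] = 1 (diagonal).
  r[X_1,X_2] = 2.5 / (2.0817 · 2.8723) = 2.5 / 5.9791 = 0.4181
  r[X_2,X_2] = 1 (diagonal).

R is symmetric with unit diagonal. Assembling:

R = [[1, 0.4181],
 [0.4181, 1]]
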